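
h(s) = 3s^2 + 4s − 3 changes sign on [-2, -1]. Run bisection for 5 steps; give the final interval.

s = -1.5 gives h = -2.25, negative; keep [-2, -1.5]
s = -1.75 gives h = -0.8125, negative; keep [-2, -1.75]
s = -1.875 gives h = 0.046875, positive; keep [-1.875, -1.75]
s = -1.8125 gives h = -0.3945, negative; keep [-1.875, -1.8125]
s = -1.84375 gives h = -0.1768, negative; keep [-1.875, -1.84375]

[-1.875, -1.84375]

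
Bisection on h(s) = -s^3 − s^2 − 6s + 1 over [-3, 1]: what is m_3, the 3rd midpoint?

h(-1) = 7 > 0, so the root lies in [-1, 1]
h(0) = 1 > 0, so the root lies in [0, 1]
h(0.5) = -2.375 < 0, so the root lies in [0, 0.5]

0.5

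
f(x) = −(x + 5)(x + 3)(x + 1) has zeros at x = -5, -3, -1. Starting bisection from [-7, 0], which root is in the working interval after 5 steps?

f(-3.5) = -1.875 < 0, so the root lies in [-7, -3.5]
f(-5.25) = 2.390625 > 0, so the root lies in [-5.25, -3.5]
f(-4.375) = -2.900391 < 0, so the root lies in [-5.25, -4.375]
f(-4.8125) = -1.2957 < 0, so the root lies in [-5.25, -4.8125]
f(-5.03125) = 0.2559 > 0, so the root lies in [-5.03125, -4.8125]

-5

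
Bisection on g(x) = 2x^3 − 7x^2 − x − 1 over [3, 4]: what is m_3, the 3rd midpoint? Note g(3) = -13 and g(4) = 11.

3.625

m = 3.5, g(m) = -4.5 (−); new bracket [3.5, 4]
m = 3.75, g(m) = 2.28125 (+); new bracket [3.5, 3.75]
m = 3.625, g(m) = -1.339844 (−); new bracket [3.625, 3.75]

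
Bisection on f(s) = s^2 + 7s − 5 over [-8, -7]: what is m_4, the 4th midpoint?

-7.6875

m = -7.5, f(m) = -1.25 (−); new bracket [-8, -7.5]
m = -7.75, f(m) = 0.8125 (+); new bracket [-7.75, -7.5]
m = -7.625, f(m) = -0.234375 (−); new bracket [-7.75, -7.625]
m = -7.6875, f(m) = 0.2852 (+); new bracket [-7.6875, -7.625]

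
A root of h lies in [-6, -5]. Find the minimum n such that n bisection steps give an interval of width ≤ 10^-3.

10

Width after n steps is 1/2^n. Need 2^n ≥ 1/10^-3 = 1000.
2^9 = 512 < 1000 ≤ 2^10 = 1024, so n = 10.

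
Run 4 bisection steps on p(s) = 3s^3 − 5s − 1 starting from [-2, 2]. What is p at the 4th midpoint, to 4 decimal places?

s = 0 gives p = -1, negative; keep [0, 2]
s = 1 gives p = -3, negative; keep [1, 2]
s = 1.5 gives p = 1.625, positive; keep [1, 1.5]
s = 1.25 gives p = -1.3906, negative; keep [1.25, 1.5]

-1.3906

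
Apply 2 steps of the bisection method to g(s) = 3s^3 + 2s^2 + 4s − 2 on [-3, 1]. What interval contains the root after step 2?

[0, 1]

g(-1) = -7 < 0, so the root lies in [-1, 1]
g(0) = -2 < 0, so the root lies in [0, 1]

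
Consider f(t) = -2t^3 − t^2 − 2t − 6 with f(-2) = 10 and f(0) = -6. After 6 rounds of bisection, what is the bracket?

m = -1, f(m) = -3 (−); new bracket [-2, -1]
m = -1.5, f(m) = 1.5 (+); new bracket [-1.5, -1]
m = -1.25, f(m) = -1.15625 (−); new bracket [-1.5, -1.25]
m = -1.375, f(m) = 0.0586 (+); new bracket [-1.375, -1.25]
m = -1.3125, f(m) = -0.5757 (−); new bracket [-1.375, -1.3125]
m = -1.34375, f(m) = -0.2654 (−); new bracket [-1.375, -1.34375]

[-1.375, -1.34375]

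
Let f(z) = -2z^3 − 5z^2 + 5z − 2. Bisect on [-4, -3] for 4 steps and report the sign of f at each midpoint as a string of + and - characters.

z = -3.5 gives f = 5, positive; keep [-3.5, -3]
z = -3.25 gives f = -2.40625, negative; keep [-3.5, -3.25]
z = -3.375 gives f = 1.058594, positive; keep [-3.375, -3.25]
z = -3.3125 gives f = -0.7319, negative; keep [-3.375, -3.3125]

+-+-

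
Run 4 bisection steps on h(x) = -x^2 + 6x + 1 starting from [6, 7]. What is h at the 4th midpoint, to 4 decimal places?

midpoint 6.5: h = -2.25 < 0 → [6, 6.5]
midpoint 6.25: h = -0.5625 < 0 → [6, 6.25]
midpoint 6.125: h = 0.234375 > 0 → [6.125, 6.25]
midpoint 6.1875: h = -0.1602 < 0 → [6.125, 6.1875]

-0.1602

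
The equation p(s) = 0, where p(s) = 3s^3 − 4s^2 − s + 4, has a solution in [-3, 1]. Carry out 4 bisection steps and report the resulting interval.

[-1, -0.75]

s = -1 gives p = -2, negative; keep [-1, 1]
s = 0 gives p = 4, positive; keep [-1, 0]
s = -0.5 gives p = 3.125, positive; keep [-1, -0.5]
s = -0.75 gives p = 1.2344, positive; keep [-1, -0.75]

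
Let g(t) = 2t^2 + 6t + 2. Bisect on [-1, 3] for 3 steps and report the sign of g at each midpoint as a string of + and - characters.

g(1) = 10 > 0, so the root lies in [-1, 1]
g(0) = 2 > 0, so the root lies in [-1, 0]
g(-0.5) = -0.5 < 0, so the root lies in [-0.5, 0]

++-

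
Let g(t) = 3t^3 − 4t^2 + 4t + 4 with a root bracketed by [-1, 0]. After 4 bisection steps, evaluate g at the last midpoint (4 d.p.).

g(-0.5) = 0.625 > 0, so the root lies in [-1, -0.5]
g(-0.75) = -2.515625 < 0, so the root lies in [-0.75, -0.5]
g(-0.625) = -0.794922 < 0, so the root lies in [-0.625, -0.5]
g(-0.5625) = -0.0496 < 0, so the root lies in [-0.5625, -0.5]

-0.0496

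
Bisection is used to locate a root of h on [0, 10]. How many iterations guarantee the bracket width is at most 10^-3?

14

Width after n steps is 10/2^n. Need 2^n ≥ 10/10^-3 = 10000.
2^13 = 8192 < 10000 ≤ 2^14 = 16384, so n = 14.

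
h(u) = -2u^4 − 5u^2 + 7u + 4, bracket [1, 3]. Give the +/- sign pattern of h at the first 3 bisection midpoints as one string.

u = 2 gives h = -34, negative; keep [1, 2]
u = 1.5 gives h = -6.875, negative; keep [1, 1.5]
u = 1.25 gives h = 0.054688, positive; keep [1.25, 1.5]

--+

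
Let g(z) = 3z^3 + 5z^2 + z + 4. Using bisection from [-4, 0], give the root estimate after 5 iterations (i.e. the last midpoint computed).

-1.875

midpoint -2: g = -2 < 0 → [-2, 0]
midpoint -1: g = 5 > 0 → [-2, -1]
midpoint -1.5: g = 3.625 > 0 → [-2, -1.5]
midpoint -1.75: g = 1.4844 > 0 → [-2, -1.75]
midpoint -1.875: g = -0.0723 < 0 → [-1.875, -1.75]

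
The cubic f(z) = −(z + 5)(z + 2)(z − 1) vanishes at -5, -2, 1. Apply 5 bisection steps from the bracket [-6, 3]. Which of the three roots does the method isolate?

1

z = -1.5 gives f = 4.375, positive; keep [-1.5, 3]
z = 0.75 gives f = 3.953125, positive; keep [0.75, 3]
z = 1.875 gives f = -23.310547, negative; keep [0.75, 1.875]
z = 1.3125 gives f = -6.5344, negative; keep [0.75, 1.3125]
z = 1.03125 gives f = -0.5713, negative; keep [0.75, 1.03125]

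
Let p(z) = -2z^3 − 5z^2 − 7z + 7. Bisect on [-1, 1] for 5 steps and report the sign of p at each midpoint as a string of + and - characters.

z = 0 gives p = 7, positive; keep [0, 1]
z = 0.5 gives p = 2, positive; keep [0.5, 1]
z = 0.75 gives p = -1.90625, negative; keep [0.5, 0.75]
z = 0.625 gives p = 0.1836, positive; keep [0.625, 0.75]
z = 0.6875 gives p = -0.8257, negative; keep [0.625, 0.6875]

++-+-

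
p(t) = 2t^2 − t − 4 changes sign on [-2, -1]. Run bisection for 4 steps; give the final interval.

midpoint -1.5: p = 2 > 0 → [-1.5, -1]
midpoint -1.25: p = 0.375 > 0 → [-1.25, -1]
midpoint -1.125: p = -0.34375 < 0 → [-1.25, -1.125]
midpoint -1.1875: p = 0.0078 > 0 → [-1.1875, -1.125]

[-1.1875, -1.125]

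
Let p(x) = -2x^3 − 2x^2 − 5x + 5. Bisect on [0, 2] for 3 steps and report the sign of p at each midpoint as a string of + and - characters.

x = 1 gives p = -4, negative; keep [0, 1]
x = 0.5 gives p = 1.75, positive; keep [0.5, 1]
x = 0.75 gives p = -0.71875, negative; keep [0.5, 0.75]

-+-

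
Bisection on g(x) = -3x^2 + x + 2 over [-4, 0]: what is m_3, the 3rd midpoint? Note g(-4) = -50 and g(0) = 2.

-0.5

x = -2 gives g = -12, negative; keep [-2, 0]
x = -1 gives g = -2, negative; keep [-1, 0]
x = -0.5 gives g = 0.75, positive; keep [-1, -0.5]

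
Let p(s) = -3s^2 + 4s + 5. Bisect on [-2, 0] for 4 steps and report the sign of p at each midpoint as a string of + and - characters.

midpoint -1: p = -2 < 0 → [-1, 0]
midpoint -0.5: p = 2.25 > 0 → [-1, -0.5]
midpoint -0.75: p = 0.3125 > 0 → [-1, -0.75]
midpoint -0.875: p = -0.7969 < 0 → [-0.875, -0.75]

-++-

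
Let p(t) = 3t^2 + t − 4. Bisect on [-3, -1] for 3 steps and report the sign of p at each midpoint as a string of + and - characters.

t = -2 gives p = 6, positive; keep [-2, -1]
t = -1.5 gives p = 1.25, positive; keep [-1.5, -1]
t = -1.25 gives p = -0.5625, negative; keep [-1.5, -1.25]

++-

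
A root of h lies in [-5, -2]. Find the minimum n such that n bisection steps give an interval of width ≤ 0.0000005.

23

Width after n steps is 3/2^n. Need 2^n ≥ 3/0.0000005 = 6000000.
2^22 = 4194304 < 6000000 ≤ 2^23 = 8388608, so n = 23.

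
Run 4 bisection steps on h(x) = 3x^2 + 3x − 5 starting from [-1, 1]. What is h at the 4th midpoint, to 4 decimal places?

-0.0781

x = 0 gives h = -5, negative; keep [0, 1]
x = 0.5 gives h = -2.75, negative; keep [0.5, 1]
x = 0.75 gives h = -1.0625, negative; keep [0.75, 1]
x = 0.875 gives h = -0.0781, negative; keep [0.875, 1]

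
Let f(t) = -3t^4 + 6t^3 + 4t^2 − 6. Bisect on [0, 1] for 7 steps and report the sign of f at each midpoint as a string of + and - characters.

---+--+

f(0.5) = -4.4375 < 0, so the root lies in [0.5, 1]
f(0.75) = -2.167969 < 0, so the root lies in [0.75, 1]
f(0.875) = -0.676514 < 0, so the root lies in [0.875, 1]
f(0.9375) = 0.142 > 0, so the root lies in [0.875, 0.9375]
f(0.90625) = -0.2726 < 0, so the root lies in [0.90625, 0.9375]
f(0.921875) = -0.0666 < 0, so the root lies in [0.921875, 0.9375]
f(0.9296875) = 0.0374 > 0, so the root lies in [0.921875, 0.9296875]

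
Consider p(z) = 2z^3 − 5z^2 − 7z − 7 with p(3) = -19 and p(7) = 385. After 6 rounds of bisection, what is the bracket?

z = 5 gives p = 83, positive; keep [3, 5]
z = 4 gives p = 13, positive; keep [3, 4]
z = 3.5 gives p = -7, negative; keep [3.5, 4]
z = 3.75 gives p = 1.9062, positive; keep [3.5, 3.75]
z = 3.625 gives p = -2.8086, negative; keep [3.625, 3.75]
z = 3.6875 gives p = -0.5181, negative; keep [3.6875, 3.75]

[3.6875, 3.75]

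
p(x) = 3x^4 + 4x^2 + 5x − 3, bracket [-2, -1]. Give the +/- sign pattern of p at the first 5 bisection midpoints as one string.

++++-

midpoint -1.5: p = 13.6875 > 0 → [-1.5, -1]
midpoint -1.25: p = 4.324219 > 0 → [-1.25, -1]
midpoint -1.125: p = 1.24292 > 0 → [-1.125, -1]
midpoint -1.0625: p = 0.0264 > 0 → [-1.0625, -1]
midpoint -1.03125: p = -0.5094 < 0 → [-1.0625, -1.03125]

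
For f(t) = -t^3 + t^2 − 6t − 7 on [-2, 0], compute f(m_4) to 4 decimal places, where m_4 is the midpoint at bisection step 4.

m = -1, f(m) = 1 (+); new bracket [-1, 0]
m = -0.5, f(m) = -3.625 (−); new bracket [-1, -0.5]
m = -0.75, f(m) = -1.515625 (−); new bracket [-1, -0.75]
m = -0.875, f(m) = -0.3145 (−); new bracket [-1, -0.875]

-0.3145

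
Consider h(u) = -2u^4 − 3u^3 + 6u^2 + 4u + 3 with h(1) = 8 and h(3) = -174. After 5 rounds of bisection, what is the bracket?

[1.5625, 1.625]

m = 2, h(m) = -21 (−); new bracket [1, 2]
m = 1.5, h(m) = 2.25 (+); new bracket [1.5, 2]
m = 1.75, h(m) = -6.460938 (−); new bracket [1.5, 1.75]
m = 1.625, h(m) = -1.4751 (−); new bracket [1.5, 1.625]
m = 1.5625, h(m) = 0.5334 (+); new bracket [1.5625, 1.625]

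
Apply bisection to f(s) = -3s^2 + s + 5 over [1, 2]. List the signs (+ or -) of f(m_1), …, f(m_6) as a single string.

midpoint 1.5: f = -0.25 < 0 → [1, 1.5]
midpoint 1.25: f = 1.5625 > 0 → [1.25, 1.5]
midpoint 1.375: f = 0.703125 > 0 → [1.375, 1.5]
midpoint 1.4375: f = 0.2383 > 0 → [1.4375, 1.5]
midpoint 1.46875: f = -0.0029 < 0 → [1.4375, 1.46875]
midpoint 1.453125: f = 0.1184 > 0 → [1.453125, 1.46875]

-+++-+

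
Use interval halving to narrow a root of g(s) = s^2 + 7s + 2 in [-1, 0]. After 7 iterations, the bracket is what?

[-0.3046875, -0.296875]

m = -0.5, g(m) = -1.25 (−); new bracket [-0.5, 0]
m = -0.25, g(m) = 0.3125 (+); new bracket [-0.5, -0.25]
m = -0.375, g(m) = -0.484375 (−); new bracket [-0.375, -0.25]
m = -0.3125, g(m) = -0.0898 (−); new bracket [-0.3125, -0.25]
m = -0.28125, g(m) = 0.1104 (+); new bracket [-0.3125, -0.28125]
m = -0.296875, g(m) = 0.01 (+); new bracket [-0.3125, -0.296875]
m = -0.3046875, g(m) = -0.04 (−); new bracket [-0.3046875, -0.296875]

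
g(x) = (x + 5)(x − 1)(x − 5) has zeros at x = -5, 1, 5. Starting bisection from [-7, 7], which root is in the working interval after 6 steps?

m = 0, g(m) = 25 (+); new bracket [-7, 0]
m = -3.5, g(m) = 57.375 (+); new bracket [-7, -3.5]
m = -5.25, g(m) = -16.015625 (−); new bracket [-5.25, -3.5]
m = -4.375, g(m) = 31.4941 (+); new bracket [-5.25, -4.375]
m = -4.8125, g(m) = 10.6941 (+); new bracket [-5.25, -4.8125]
m = -5.03125, g(m) = -1.8907 (−); new bracket [-5.03125, -4.8125]

-5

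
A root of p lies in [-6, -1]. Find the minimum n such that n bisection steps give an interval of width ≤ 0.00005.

17

Width after n steps is 5/2^n. Need 2^n ≥ 5/0.00005 = 100000.
2^16 = 65536 < 100000 ≤ 2^17 = 131072, so n = 17.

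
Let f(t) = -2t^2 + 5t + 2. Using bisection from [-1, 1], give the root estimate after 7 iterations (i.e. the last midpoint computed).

-0.359375

midpoint 0: f = 2 > 0 → [-1, 0]
midpoint -0.5: f = -1 < 0 → [-0.5, 0]
midpoint -0.25: f = 0.625 > 0 → [-0.5, -0.25]
midpoint -0.375: f = -0.1562 < 0 → [-0.375, -0.25]
midpoint -0.3125: f = 0.2422 > 0 → [-0.375, -0.3125]
midpoint -0.34375: f = 0.0449 > 0 → [-0.375, -0.34375]
midpoint -0.359375: f = -0.0552 < 0 → [-0.359375, -0.34375]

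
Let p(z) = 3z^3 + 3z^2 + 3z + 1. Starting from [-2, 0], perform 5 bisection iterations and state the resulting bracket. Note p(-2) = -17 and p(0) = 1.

[-0.5, -0.4375]

m = -1, p(m) = -2 (−); new bracket [-1, 0]
m = -0.5, p(m) = -0.125 (−); new bracket [-0.5, 0]
m = -0.25, p(m) = 0.390625 (+); new bracket [-0.5, -0.25]
m = -0.375, p(m) = 0.1387 (+); new bracket [-0.5, -0.375]
m = -0.4375, p(m) = 0.0105 (+); new bracket [-0.5, -0.4375]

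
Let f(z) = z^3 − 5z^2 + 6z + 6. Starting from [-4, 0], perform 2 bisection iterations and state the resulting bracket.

z = -2 gives f = -34, negative; keep [-2, 0]
z = -1 gives f = -6, negative; keep [-1, 0]

[-1, 0]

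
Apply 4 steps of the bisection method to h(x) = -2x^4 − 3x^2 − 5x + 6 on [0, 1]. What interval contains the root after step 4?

h(0.5) = 2.625 > 0, so the root lies in [0.5, 1]
h(0.75) = -0.070312 < 0, so the root lies in [0.5, 0.75]
h(0.625) = 1.397949 > 0, so the root lies in [0.625, 0.75]
h(0.6875) = 0.6977 > 0, so the root lies in [0.6875, 0.75]

[0.6875, 0.75]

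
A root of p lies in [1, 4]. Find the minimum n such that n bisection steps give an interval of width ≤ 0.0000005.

Width after n steps is 3/2^n. Need 2^n ≥ 3/0.0000005 = 6000000.
2^22 = 4194304 < 6000000 ≤ 2^23 = 8388608, so n = 23.

23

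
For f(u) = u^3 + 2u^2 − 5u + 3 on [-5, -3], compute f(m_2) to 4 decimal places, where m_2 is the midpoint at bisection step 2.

2.1250

u = -4 gives f = -9, negative; keep [-4, -3]
u = -3.5 gives f = 2.125, positive; keep [-4, -3.5]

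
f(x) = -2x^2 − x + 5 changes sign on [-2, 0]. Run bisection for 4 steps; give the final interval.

[-1.875, -1.75]

midpoint -1: f = 4 > 0 → [-2, -1]
midpoint -1.5: f = 2 > 0 → [-2, -1.5]
midpoint -1.75: f = 0.625 > 0 → [-2, -1.75]
midpoint -1.875: f = -0.1562 < 0 → [-1.875, -1.75]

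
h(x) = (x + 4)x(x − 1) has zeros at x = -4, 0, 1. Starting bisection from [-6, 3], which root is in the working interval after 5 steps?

-4

h(-1.5) = 9.375 > 0, so the root lies in [-6, -1.5]
h(-3.75) = 4.453125 > 0, so the root lies in [-6, -3.75]
h(-4.875) = -25.060547 < 0, so the root lies in [-4.875, -3.75]
h(-4.3125) = -7.1594 < 0, so the root lies in [-4.3125, -3.75]
h(-4.03125) = -0.6338 < 0, so the root lies in [-4.03125, -3.75]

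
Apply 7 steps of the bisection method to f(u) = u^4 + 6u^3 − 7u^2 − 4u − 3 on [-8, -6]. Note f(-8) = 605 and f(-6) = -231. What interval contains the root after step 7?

[-6.9375, -6.921875]

u = -7 gives f = 25, positive; keep [-7, -6]
u = -6.5 gives f = -135.4375, negative; keep [-7, -6.5]
u = -6.75 gives f = -64.277344, negative; keep [-7, -6.75]
u = -6.875 gives f = -22.0271, negative; keep [-7, -6.875]
u = -6.9375 gives f = 0.8736, positive; keep [-6.9375, -6.875]
u = -6.90625 gives f = -10.728, negative; keep [-6.9375, -6.90625]
u = -6.921875 gives f = -4.9653, negative; keep [-6.9375, -6.921875]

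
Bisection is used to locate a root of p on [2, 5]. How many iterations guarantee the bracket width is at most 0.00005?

16

Width after n steps is 3/2^n. Need 2^n ≥ 3/0.00005 = 60000.
2^15 = 32768 < 60000 ≤ 2^16 = 65536, so n = 16.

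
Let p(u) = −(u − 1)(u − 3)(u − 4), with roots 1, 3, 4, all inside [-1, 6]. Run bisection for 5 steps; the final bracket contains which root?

midpoint 2.5: p = -1.125 < 0 → [-1, 2.5]
midpoint 0.75: p = 1.828125 > 0 → [0.75, 2.5]
midpoint 1.625: p = -2.041016 < 0 → [0.75, 1.625]
midpoint 1.1875: p = -0.9558 < 0 → [0.75, 1.1875]
midpoint 0.96875: p = 0.1924 > 0 → [0.96875, 1.1875]

1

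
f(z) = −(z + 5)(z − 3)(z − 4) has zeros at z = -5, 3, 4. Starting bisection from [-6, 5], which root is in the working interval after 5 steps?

-5

m = -0.5, f(m) = -70.875 (−); new bracket [-6, -0.5]
m = -3.25, f(m) = -79.296875 (−); new bracket [-6, -3.25]
m = -4.625, f(m) = -24.662109 (−); new bracket [-6, -4.625]
m = -5.3125, f(m) = 24.1907 (+); new bracket [-5.3125, -4.625]
m = -4.96875, f(m) = -2.2334 (−); new bracket [-5.3125, -4.96875]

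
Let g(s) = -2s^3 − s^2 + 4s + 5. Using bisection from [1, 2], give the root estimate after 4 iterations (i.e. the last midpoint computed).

1.6875

g(1.5) = 2 > 0, so the root lies in [1.5, 2]
g(1.75) = -1.78125 < 0, so the root lies in [1.5, 1.75]
g(1.625) = 0.277344 > 0, so the root lies in [1.625, 1.75]
g(1.6875) = -0.7085 < 0, so the root lies in [1.625, 1.6875]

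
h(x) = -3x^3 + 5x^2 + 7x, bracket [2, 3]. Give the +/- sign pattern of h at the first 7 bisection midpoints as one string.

midpoint 2.5: h = 1.875 > 0 → [2.5, 3]
midpoint 2.75: h = -5.328125 < 0 → [2.5, 2.75]
midpoint 2.625: h = -1.435547 < 0 → [2.5, 2.625]
midpoint 2.5625: h = 0.2903 > 0 → [2.5625, 2.625]
midpoint 2.59375: h = -0.5547 < 0 → [2.5625, 2.59375]
midpoint 2.578125: h = -0.1278 < 0 → [2.5625, 2.578125]
midpoint 2.5703125: h = 0.0824 > 0 → [2.5703125, 2.578125]

+--+--+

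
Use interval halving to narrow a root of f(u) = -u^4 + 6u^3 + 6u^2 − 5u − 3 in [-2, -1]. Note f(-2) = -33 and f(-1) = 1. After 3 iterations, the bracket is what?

midpoint -1.5: f = -7.3125 < 0 → [-1.5, -1]
midpoint -1.25: f = -1.535156 < 0 → [-1.25, -1]
midpoint -1.125: f = 0.073975 > 0 → [-1.25, -1.125]

[-1.25, -1.125]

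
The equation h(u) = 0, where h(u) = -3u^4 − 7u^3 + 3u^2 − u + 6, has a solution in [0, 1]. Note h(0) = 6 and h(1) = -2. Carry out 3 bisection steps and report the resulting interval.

midpoint 0.5: h = 5.1875 > 0 → [0.5, 1]
midpoint 0.75: h = 3.035156 > 0 → [0.75, 1]
midpoint 0.875: h = 0.973877 > 0 → [0.875, 1]

[0.875, 1]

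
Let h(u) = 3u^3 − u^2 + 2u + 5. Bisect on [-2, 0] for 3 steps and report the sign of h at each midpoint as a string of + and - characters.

u = -1 gives h = -1, negative; keep [-1, 0]
u = -0.5 gives h = 3.375, positive; keep [-1, -0.5]
u = -0.75 gives h = 1.671875, positive; keep [-1, -0.75]

-++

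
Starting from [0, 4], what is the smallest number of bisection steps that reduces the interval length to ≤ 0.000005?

20

Width after n steps is 4/2^n. Need 2^n ≥ 4/0.000005 = 800000.
2^19 = 524288 < 800000 ≤ 2^20 = 1048576, so n = 20.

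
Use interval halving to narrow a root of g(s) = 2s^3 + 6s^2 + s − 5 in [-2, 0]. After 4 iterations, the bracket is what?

g(-1) = -2 < 0, so the root lies in [-2, -1]
g(-1.5) = 0.25 > 0, so the root lies in [-1.5, -1]
g(-1.25) = -0.78125 < 0, so the root lies in [-1.5, -1.25]
g(-1.375) = -0.2305 < 0, so the root lies in [-1.5, -1.375]

[-1.5, -1.375]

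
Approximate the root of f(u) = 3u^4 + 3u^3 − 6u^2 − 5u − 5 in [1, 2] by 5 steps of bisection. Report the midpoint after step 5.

1.53125

f(1.5) = -0.6875 < 0, so the root lies in [1.5, 2]
f(1.75) = 12.089844 > 0, so the root lies in [1.5, 1.75]
f(1.625) = 4.822998 > 0, so the root lies in [1.5, 1.625]
f(1.5625) = 1.8645 > 0, so the root lies in [1.5, 1.5625]
f(1.53125) = 0.5397 > 0, so the root lies in [1.5, 1.53125]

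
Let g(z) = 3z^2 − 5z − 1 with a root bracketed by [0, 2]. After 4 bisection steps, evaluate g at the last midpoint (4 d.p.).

m = 1, g(m) = -3 (−); new bracket [1, 2]
m = 1.5, g(m) = -1.75 (−); new bracket [1.5, 2]
m = 1.75, g(m) = -0.5625 (−); new bracket [1.75, 2]
m = 1.875, g(m) = 0.1719 (+); new bracket [1.75, 1.875]

0.1719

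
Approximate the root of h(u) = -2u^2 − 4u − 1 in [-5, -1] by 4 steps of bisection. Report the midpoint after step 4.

-1.75

u = -3 gives h = -7, negative; keep [-3, -1]
u = -2 gives h = -1, negative; keep [-2, -1]
u = -1.5 gives h = 0.5, positive; keep [-2, -1.5]
u = -1.75 gives h = -0.125, negative; keep [-1.75, -1.5]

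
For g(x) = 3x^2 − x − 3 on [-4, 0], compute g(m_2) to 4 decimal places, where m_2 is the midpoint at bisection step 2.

1.0000

x = -2 gives g = 11, positive; keep [-2, 0]
x = -1 gives g = 1, positive; keep [-1, 0]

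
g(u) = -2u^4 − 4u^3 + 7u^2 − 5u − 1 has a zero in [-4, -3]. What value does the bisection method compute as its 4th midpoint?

-3.3125

m = -3.5, g(m) = -26.375 (−); new bracket [-3.5, -3]
m = -3.25, g(m) = 3.367188 (+); new bracket [-3.5, -3.25]
m = -3.375, g(m) = -10.109863 (−); new bracket [-3.375, -3.25]
m = -3.3125, g(m) = -3.0396 (−); new bracket [-3.3125, -3.25]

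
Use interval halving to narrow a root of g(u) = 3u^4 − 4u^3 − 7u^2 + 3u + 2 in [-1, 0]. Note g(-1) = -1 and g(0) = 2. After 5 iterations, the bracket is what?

[-0.40625, -0.375]

m = -0.5, g(m) = -0.5625 (−); new bracket [-0.5, 0]
m = -0.25, g(m) = 0.886719 (+); new bracket [-0.5, -0.25]
m = -0.375, g(m) = 0.160889 (+); new bracket [-0.5, -0.375]
m = -0.4375, g(m) = -0.2075 (−); new bracket [-0.4375, -0.375]
m = -0.40625, g(m) = -0.0241 (−); new bracket [-0.40625, -0.375]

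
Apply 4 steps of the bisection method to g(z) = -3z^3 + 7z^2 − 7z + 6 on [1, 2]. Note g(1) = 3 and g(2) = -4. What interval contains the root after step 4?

m = 1.5, g(m) = 1.125 (+); new bracket [1.5, 2]
m = 1.75, g(m) = -0.890625 (−); new bracket [1.5, 1.75]
m = 1.625, g(m) = 0.236328 (+); new bracket [1.625, 1.75]
m = 1.6875, g(m) = -0.2952 (−); new bracket [1.625, 1.6875]

[1.625, 1.6875]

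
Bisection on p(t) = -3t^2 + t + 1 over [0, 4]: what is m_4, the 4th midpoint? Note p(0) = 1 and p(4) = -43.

0.75

t = 2 gives p = -9, negative; keep [0, 2]
t = 1 gives p = -1, negative; keep [0, 1]
t = 0.5 gives p = 0.75, positive; keep [0.5, 1]
t = 0.75 gives p = 0.0625, positive; keep [0.75, 1]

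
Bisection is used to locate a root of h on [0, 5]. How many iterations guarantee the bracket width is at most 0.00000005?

27

Width after n steps is 5/2^n. Need 2^n ≥ 5/0.00000005 = 100000000.
2^26 = 67108864 < 100000000 ≤ 2^27 = 134217728, so n = 27.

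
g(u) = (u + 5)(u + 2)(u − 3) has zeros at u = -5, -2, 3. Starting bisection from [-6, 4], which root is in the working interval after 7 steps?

3

midpoint -1: g = -16 < 0 → [-1, 4]
midpoint 1.5: g = -34.125 < 0 → [1.5, 4]
midpoint 2.75: g = -9.203125 < 0 → [2.75, 4]
midpoint 3.375: g = 16.8809 > 0 → [2.75, 3.375]
midpoint 3.0625: g = 2.551 > 0 → [2.75, 3.0625]
midpoint 2.90625: g = -3.6366 < 0 → [2.90625, 3.0625]
midpoint 2.984375: g = -0.6218 < 0 → [2.984375, 3.0625]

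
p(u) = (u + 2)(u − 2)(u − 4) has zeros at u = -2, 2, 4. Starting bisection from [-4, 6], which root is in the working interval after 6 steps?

-2

midpoint 1: p = 9 > 0 → [-4, 1]
midpoint -1.5: p = 9.625 > 0 → [-4, -1.5]
midpoint -2.75: p = -24.046875 < 0 → [-2.75, -1.5]
midpoint -2.125: p = -3.1582 < 0 → [-2.125, -1.5]
midpoint -1.8125: p = 4.155 > 0 → [-2.125, -1.8125]
midpoint -1.96875: p = 0.7403 > 0 → [-2.125, -1.96875]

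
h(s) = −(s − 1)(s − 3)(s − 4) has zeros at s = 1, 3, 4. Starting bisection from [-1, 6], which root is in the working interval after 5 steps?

midpoint 2.5: h = -1.125 < 0 → [-1, 2.5]
midpoint 0.75: h = 1.828125 > 0 → [0.75, 2.5]
midpoint 1.625: h = -2.041016 < 0 → [0.75, 1.625]
midpoint 1.1875: h = -0.9558 < 0 → [0.75, 1.1875]
midpoint 0.96875: h = 0.1924 > 0 → [0.96875, 1.1875]

1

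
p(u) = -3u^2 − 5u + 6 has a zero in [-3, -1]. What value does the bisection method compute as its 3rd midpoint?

-2.25

p(-2) = 4 > 0, so the root lies in [-3, -2]
p(-2.5) = -0.25 < 0, so the root lies in [-2.5, -2]
p(-2.25) = 2.0625 > 0, so the root lies in [-2.5, -2.25]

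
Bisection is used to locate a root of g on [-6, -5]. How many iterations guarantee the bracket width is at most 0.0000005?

Width after n steps is 1/2^n. Need 2^n ≥ 1/0.0000005 = 2000000.
2^20 = 1048576 < 2000000 ≤ 2^21 = 2097152, so n = 21.

21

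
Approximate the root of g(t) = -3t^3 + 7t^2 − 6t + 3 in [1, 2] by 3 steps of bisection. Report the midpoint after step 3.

t = 1.5 gives g = -0.375, negative; keep [1, 1.5]
t = 1.25 gives g = 0.578125, positive; keep [1.25, 1.5]
t = 1.375 gives g = 0.185547, positive; keep [1.375, 1.5]

1.375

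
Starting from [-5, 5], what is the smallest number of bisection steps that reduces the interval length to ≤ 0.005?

11

Width after n steps is 10/2^n. Need 2^n ≥ 10/0.005 = 2000.
2^10 = 1024 < 2000 ≤ 2^11 = 2048, so n = 11.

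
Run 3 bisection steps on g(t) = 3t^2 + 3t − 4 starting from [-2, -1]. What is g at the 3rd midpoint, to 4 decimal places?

0.9219

m = -1.5, g(m) = -1.75 (−); new bracket [-2, -1.5]
m = -1.75, g(m) = -0.0625 (−); new bracket [-2, -1.75]
m = -1.875, g(m) = 0.921875 (+); new bracket [-1.875, -1.75]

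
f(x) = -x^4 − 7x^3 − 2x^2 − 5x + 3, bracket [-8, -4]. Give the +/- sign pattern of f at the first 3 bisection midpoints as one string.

+-+

f(-6) = 177 > 0, so the root lies in [-8, -6]
f(-7) = -60 < 0, so the root lies in [-7, -6]
f(-6.5) = 88.3125 > 0, so the root lies in [-7, -6.5]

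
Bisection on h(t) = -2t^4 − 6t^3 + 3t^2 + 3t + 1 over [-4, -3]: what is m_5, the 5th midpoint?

-3.34375

t = -3.5 gives h = -15.625, negative; keep [-3.5, -3]
t = -3.25 gives h = 5.773438, positive; keep [-3.5, -3.25]
t = -3.375 gives h = -3.785645, negative; keep [-3.375, -3.25]
t = -3.3125 gives h = 1.2636, positive; keep [-3.375, -3.3125]
t = -3.34375 gives h = -1.1917, negative; keep [-3.34375, -3.3125]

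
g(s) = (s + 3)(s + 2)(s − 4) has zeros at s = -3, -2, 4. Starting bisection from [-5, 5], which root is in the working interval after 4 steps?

4

m = 0, g(m) = -24 (−); new bracket [0, 5]
m = 2.5, g(m) = -37.125 (−); new bracket [2.5, 5]
m = 3.75, g(m) = -9.703125 (−); new bracket [3.75, 5]
m = 4.375, g(m) = 17.6309 (+); new bracket [3.75, 4.375]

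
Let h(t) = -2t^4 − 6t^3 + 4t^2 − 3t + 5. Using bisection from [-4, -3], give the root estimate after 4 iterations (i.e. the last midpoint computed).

t = -3.5 gives h = 21.625, positive; keep [-4, -3.5]
t = -3.75 gives h = -6.601562, negative; keep [-3.75, -3.5]
t = -3.625 gives h = 8.894043, positive; keep [-3.75, -3.625]
t = -3.6875 gives h = 1.5088, positive; keep [-3.75, -3.6875]

-3.6875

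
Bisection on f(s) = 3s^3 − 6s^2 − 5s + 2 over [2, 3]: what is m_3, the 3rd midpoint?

m = 2.5, f(m) = -1.125 (−); new bracket [2.5, 3]
m = 2.75, f(m) = 5.265625 (+); new bracket [2.5, 2.75]
m = 2.625, f(m) = 1.794922 (+); new bracket [2.5, 2.625]

2.625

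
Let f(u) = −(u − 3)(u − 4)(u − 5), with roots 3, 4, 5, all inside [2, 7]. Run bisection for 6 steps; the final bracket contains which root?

5

u = 4.5 gives f = 0.375, positive; keep [4.5, 7]
u = 5.75 gives f = -3.609375, negative; keep [4.5, 5.75]
u = 5.125 gives f = -0.298828, negative; keep [4.5, 5.125]
u = 4.8125 gives f = 0.2761, positive; keep [4.8125, 5.125]
u = 4.96875 gives f = 0.0596, positive; keep [4.96875, 5.125]
u = 5.046875 gives f = -0.1004, negative; keep [4.96875, 5.046875]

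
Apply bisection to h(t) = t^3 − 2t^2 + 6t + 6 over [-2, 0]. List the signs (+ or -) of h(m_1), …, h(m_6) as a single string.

-+-+++

h(-1) = -3 < 0, so the root lies in [-1, 0]
h(-0.5) = 2.375 > 0, so the root lies in [-1, -0.5]
h(-0.75) = -0.046875 < 0, so the root lies in [-0.75, -0.5]
h(-0.625) = 1.2246 > 0, so the root lies in [-0.75, -0.625]
h(-0.6875) = 0.6047 > 0, so the root lies in [-0.75, -0.6875]
h(-0.71875) = 0.283 > 0, so the root lies in [-0.75, -0.71875]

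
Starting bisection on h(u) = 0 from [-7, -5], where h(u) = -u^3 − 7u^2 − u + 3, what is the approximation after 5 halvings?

u = -6 gives h = -27, negative; keep [-7, -6]
u = -6.5 gives h = -11.625, negative; keep [-7, -6.5]
u = -6.75 gives h = -1.640625, negative; keep [-7, -6.75]
u = -6.875 gives h = 3.9668, positive; keep [-6.875, -6.75]
u = -6.8125 gives h = 1.1106, positive; keep [-6.8125, -6.75]

-6.8125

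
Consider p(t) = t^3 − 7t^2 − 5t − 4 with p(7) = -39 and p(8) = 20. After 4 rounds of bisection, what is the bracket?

t = 7.5 gives p = -13.375, negative; keep [7.5, 8]
t = 7.75 gives p = 2.296875, positive; keep [7.5, 7.75]
t = 7.625 gives p = -5.787109, negative; keep [7.625, 7.75]
t = 7.6875 gives p = -1.8079, negative; keep [7.6875, 7.75]

[7.6875, 7.75]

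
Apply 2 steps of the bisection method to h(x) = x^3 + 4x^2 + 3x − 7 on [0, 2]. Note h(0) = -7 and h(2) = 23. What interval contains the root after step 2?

[0.5, 1]

m = 1, h(m) = 1 (+); new bracket [0, 1]
m = 0.5, h(m) = -4.375 (−); new bracket [0.5, 1]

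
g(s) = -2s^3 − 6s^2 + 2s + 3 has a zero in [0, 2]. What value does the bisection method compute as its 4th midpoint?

m = 1, g(m) = -3 (−); new bracket [0, 1]
m = 0.5, g(m) = 2.25 (+); new bracket [0.5, 1]
m = 0.75, g(m) = 0.28125 (+); new bracket [0.75, 1]
m = 0.875, g(m) = -1.1836 (−); new bracket [0.75, 0.875]

0.875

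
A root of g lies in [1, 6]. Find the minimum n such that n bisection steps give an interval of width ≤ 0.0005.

14

Width after n steps is 5/2^n. Need 2^n ≥ 5/0.0005 = 10000.
2^13 = 8192 < 10000 ≤ 2^14 = 16384, so n = 14.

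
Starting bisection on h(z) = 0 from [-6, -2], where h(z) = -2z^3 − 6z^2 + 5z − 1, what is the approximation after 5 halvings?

-3.625

midpoint -4: h = 11 > 0 → [-4, -2]
midpoint -3: h = -16 < 0 → [-4, -3]
midpoint -3.5: h = -6.25 < 0 → [-4, -3.5]
midpoint -3.75: h = 1.3438 > 0 → [-3.75, -3.5]
midpoint -3.625: h = -2.6992 < 0 → [-3.75, -3.625]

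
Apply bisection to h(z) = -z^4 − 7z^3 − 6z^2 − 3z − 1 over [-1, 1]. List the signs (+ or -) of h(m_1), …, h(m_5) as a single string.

--++-

z = 0 gives h = -1, negative; keep [-1, 0]
z = -0.5 gives h = -0.1875, negative; keep [-1, -0.5]
z = -0.75 gives h = 0.511719, positive; keep [-0.75, -0.5]
z = -0.625 gives h = 0.0876, positive; keep [-0.625, -0.5]
z = -0.5625 gives h = -0.0652, negative; keep [-0.625, -0.5625]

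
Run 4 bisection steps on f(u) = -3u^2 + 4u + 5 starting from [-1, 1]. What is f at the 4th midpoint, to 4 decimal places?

m = 0, f(m) = 5 (+); new bracket [-1, 0]
m = -0.5, f(m) = 2.25 (+); new bracket [-1, -0.5]
m = -0.75, f(m) = 0.3125 (+); new bracket [-1, -0.75]
m = -0.875, f(m) = -0.7969 (−); new bracket [-0.875, -0.75]

-0.7969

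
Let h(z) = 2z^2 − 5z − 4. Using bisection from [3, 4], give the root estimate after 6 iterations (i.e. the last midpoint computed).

3.140625

m = 3.5, h(m) = 3 (+); new bracket [3, 3.5]
m = 3.25, h(m) = 0.875 (+); new bracket [3, 3.25]
m = 3.125, h(m) = -0.09375 (−); new bracket [3.125, 3.25]
m = 3.1875, h(m) = 0.3828 (+); new bracket [3.125, 3.1875]
m = 3.15625, h(m) = 0.1426 (+); new bracket [3.125, 3.15625]
m = 3.140625, h(m) = 0.0239 (+); new bracket [3.125, 3.140625]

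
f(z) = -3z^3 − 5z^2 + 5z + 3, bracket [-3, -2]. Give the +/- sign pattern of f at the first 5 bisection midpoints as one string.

midpoint -2.5: f = 6.125 > 0 → [-2.5, -2]
midpoint -2.25: f = 0.609375 > 0 → [-2.25, -2]
midpoint -2.125: f = -1.416016 < 0 → [-2.25, -2.125]
midpoint -2.1875: f = -0.4607 < 0 → [-2.25, -2.1875]
midpoint -2.21875: f = 0.0597 > 0 → [-2.21875, -2.1875]

++--+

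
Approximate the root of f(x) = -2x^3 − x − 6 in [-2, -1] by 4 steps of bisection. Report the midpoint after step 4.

-1.3125

midpoint -1.5: f = 2.25 > 0 → [-1.5, -1]
midpoint -1.25: f = -0.84375 < 0 → [-1.5, -1.25]
midpoint -1.375: f = 0.574219 > 0 → [-1.375, -1.25]
midpoint -1.3125: f = -0.1655 < 0 → [-1.375, -1.3125]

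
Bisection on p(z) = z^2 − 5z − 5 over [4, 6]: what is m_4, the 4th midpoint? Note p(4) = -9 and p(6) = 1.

5.875

midpoint 5: p = -5 < 0 → [5, 6]
midpoint 5.5: p = -2.25 < 0 → [5.5, 6]
midpoint 5.75: p = -0.6875 < 0 → [5.75, 6]
midpoint 5.875: p = 0.1406 > 0 → [5.75, 5.875]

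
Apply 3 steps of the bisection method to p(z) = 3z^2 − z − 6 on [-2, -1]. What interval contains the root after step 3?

z = -1.5 gives p = 2.25, positive; keep [-1.5, -1]
z = -1.25 gives p = -0.0625, negative; keep [-1.5, -1.25]
z = -1.375 gives p = 1.046875, positive; keep [-1.375, -1.25]

[-1.375, -1.25]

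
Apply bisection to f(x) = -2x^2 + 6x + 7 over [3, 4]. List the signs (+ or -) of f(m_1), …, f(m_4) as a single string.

+++-

x = 3.5 gives f = 3.5, positive; keep [3.5, 4]
x = 3.75 gives f = 1.375, positive; keep [3.75, 4]
x = 3.875 gives f = 0.21875, positive; keep [3.875, 4]
x = 3.9375 gives f = -0.3828, negative; keep [3.875, 3.9375]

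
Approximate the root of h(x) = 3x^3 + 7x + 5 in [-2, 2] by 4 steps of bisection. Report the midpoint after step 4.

midpoint 0: h = 5 > 0 → [-2, 0]
midpoint -1: h = -5 < 0 → [-1, 0]
midpoint -0.5: h = 1.125 > 0 → [-1, -0.5]
midpoint -0.75: h = -1.5156 < 0 → [-0.75, -0.5]

-0.75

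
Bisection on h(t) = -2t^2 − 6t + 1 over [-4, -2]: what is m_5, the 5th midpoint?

m = -3, h(m) = 1 (+); new bracket [-4, -3]
m = -3.5, h(m) = -2.5 (−); new bracket [-3.5, -3]
m = -3.25, h(m) = -0.625 (−); new bracket [-3.25, -3]
m = -3.125, h(m) = 0.2188 (+); new bracket [-3.25, -3.125]
m = -3.1875, h(m) = -0.1953 (−); new bracket [-3.1875, -3.125]

-3.1875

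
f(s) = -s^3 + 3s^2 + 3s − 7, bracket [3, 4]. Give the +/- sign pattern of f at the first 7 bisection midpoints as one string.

-+----+

m = 3.5, f(m) = -2.625 (−); new bracket [3, 3.5]
m = 3.25, f(m) = 0.109375 (+); new bracket [3.25, 3.5]
m = 3.375, f(m) = -1.146484 (−); new bracket [3.25, 3.375]
m = 3.3125, f(m) = -0.4915 (−); new bracket [3.25, 3.3125]
m = 3.28125, f(m) = -0.1844 (−); new bracket [3.25, 3.28125]
m = 3.265625, f(m) = -0.0358 (−); new bracket [3.25, 3.265625]
m = 3.2578125, f(m) = 0.0372 (+); new bracket [3.2578125, 3.265625]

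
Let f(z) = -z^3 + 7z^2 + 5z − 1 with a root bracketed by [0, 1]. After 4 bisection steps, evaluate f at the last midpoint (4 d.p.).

0.1770

z = 0.5 gives f = 3.125, positive; keep [0, 0.5]
z = 0.25 gives f = 0.671875, positive; keep [0, 0.25]
z = 0.125 gives f = -0.267578, negative; keep [0.125, 0.25]
z = 0.1875 gives f = 0.177, positive; keep [0.125, 0.1875]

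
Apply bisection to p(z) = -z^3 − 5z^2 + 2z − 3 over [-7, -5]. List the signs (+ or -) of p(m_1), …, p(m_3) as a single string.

++-

z = -6 gives p = 21, positive; keep [-6, -5]
z = -5.5 gives p = 1.125, positive; keep [-5.5, -5]
z = -5.25 gives p = -6.609375, negative; keep [-5.5, -5.25]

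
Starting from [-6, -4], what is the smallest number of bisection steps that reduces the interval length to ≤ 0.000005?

19

Width after n steps is 2/2^n. Need 2^n ≥ 2/0.000005 = 400000.
2^18 = 262144 < 400000 ≤ 2^19 = 524288, so n = 19.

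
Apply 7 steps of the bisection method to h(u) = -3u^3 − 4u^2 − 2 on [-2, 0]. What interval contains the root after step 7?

u = -1 gives h = -3, negative; keep [-2, -1]
u = -1.5 gives h = -0.875, negative; keep [-2, -1.5]
u = -1.75 gives h = 1.828125, positive; keep [-1.75, -1.5]
u = -1.625 gives h = 0.3105, positive; keep [-1.625, -1.5]
u = -1.5625 gives h = -0.3215, negative; keep [-1.625, -1.5625]
u = -1.59375 gives h = -0.0156, negative; keep [-1.625, -1.59375]
u = -1.609375 gives h = 0.1449, positive; keep [-1.609375, -1.59375]

[-1.609375, -1.59375]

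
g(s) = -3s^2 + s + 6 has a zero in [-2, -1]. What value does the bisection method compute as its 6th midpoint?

s = -1.5 gives g = -2.25, negative; keep [-1.5, -1]
s = -1.25 gives g = 0.0625, positive; keep [-1.5, -1.25]
s = -1.375 gives g = -1.046875, negative; keep [-1.375, -1.25]
s = -1.3125 gives g = -0.4805, negative; keep [-1.3125, -1.25]
s = -1.28125 gives g = -0.2061, negative; keep [-1.28125, -1.25]
s = -1.265625 gives g = -0.071, negative; keep [-1.265625, -1.25]

-1.265625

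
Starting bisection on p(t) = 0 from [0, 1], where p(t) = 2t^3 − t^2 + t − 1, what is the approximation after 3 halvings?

midpoint 0.5: p = -0.5 < 0 → [0.5, 1]
midpoint 0.75: p = 0.03125 > 0 → [0.5, 0.75]
midpoint 0.625: p = -0.277344 < 0 → [0.625, 0.75]

0.625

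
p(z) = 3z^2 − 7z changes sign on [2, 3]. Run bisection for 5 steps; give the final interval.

m = 2.5, p(m) = 1.25 (+); new bracket [2, 2.5]
m = 2.25, p(m) = -0.5625 (−); new bracket [2.25, 2.5]
m = 2.375, p(m) = 0.296875 (+); new bracket [2.25, 2.375]
m = 2.3125, p(m) = -0.1445 (−); new bracket [2.3125, 2.375]
m = 2.34375, p(m) = 0.0732 (+); new bracket [2.3125, 2.34375]

[2.3125, 2.34375]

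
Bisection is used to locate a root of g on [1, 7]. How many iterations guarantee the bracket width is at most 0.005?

11

Width after n steps is 6/2^n. Need 2^n ≥ 6/0.005 = 1200.
2^10 = 1024 < 1200 ≤ 2^11 = 2048, so n = 11.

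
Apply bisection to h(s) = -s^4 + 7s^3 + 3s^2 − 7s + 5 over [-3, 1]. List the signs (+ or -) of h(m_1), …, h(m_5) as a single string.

midpoint -1: h = 7 > 0 → [-3, -1]
midpoint -2: h = -41 < 0 → [-2, -1]
midpoint -1.5: h = -6.4375 < 0 → [-1.5, -1]
midpoint -1.25: h = 2.3242 > 0 → [-1.5, -1.25]
midpoint -1.375: h = -1.4749 < 0 → [-1.375, -1.25]

+--+-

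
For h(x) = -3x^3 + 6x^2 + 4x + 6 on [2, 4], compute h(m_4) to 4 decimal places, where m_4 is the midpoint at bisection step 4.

3.5801

midpoint 3: h = -9 < 0 → [2, 3]
midpoint 2.5: h = 6.625 > 0 → [2.5, 3]
midpoint 2.75: h = -0.015625 < 0 → [2.5, 2.75]
midpoint 2.625: h = 3.5801 > 0 → [2.625, 2.75]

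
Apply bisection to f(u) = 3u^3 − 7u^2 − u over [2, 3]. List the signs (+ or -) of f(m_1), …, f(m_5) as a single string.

+---+

f(2.5) = 0.625 > 0, so the root lies in [2, 2.5]
f(2.25) = -3.515625 < 0, so the root lies in [2.25, 2.5]
f(2.375) = -1.669922 < 0, so the root lies in [2.375, 2.5]
f(2.4375) = -0.5808 < 0, so the root lies in [2.4375, 2.5]
f(2.46875) = 0.0072 > 0, so the root lies in [2.4375, 2.46875]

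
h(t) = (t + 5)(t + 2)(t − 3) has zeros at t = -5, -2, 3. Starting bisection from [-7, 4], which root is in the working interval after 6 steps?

h(-1.5) = -7.875 < 0, so the root lies in [-1.5, 4]
h(1.25) = -35.546875 < 0, so the root lies in [1.25, 4]
h(2.625) = -13.224609 < 0, so the root lies in [2.625, 4]
h(3.3125) = 13.8 > 0, so the root lies in [2.625, 3.3125]
h(2.96875) = -1.2373 < 0, so the root lies in [2.96875, 3.3125]
h(3.140625) = 5.8849 > 0, so the root lies in [2.96875, 3.140625]

3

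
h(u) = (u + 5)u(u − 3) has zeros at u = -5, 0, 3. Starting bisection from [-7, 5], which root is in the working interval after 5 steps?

-5

h(-1) = 16 > 0, so the root lies in [-7, -1]
h(-4) = 28 > 0, so the root lies in [-7, -4]
h(-5.5) = -23.375 < 0, so the root lies in [-5.5, -4]
h(-4.75) = 9.2031 > 0, so the root lies in [-5.5, -4.75]
h(-5.125) = -5.2051 < 0, so the root lies in [-5.125, -4.75]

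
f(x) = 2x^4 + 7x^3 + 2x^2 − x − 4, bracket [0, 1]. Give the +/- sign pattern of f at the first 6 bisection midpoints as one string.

x = 0.5 gives f = -3, negative; keep [0.5, 1]
x = 0.75 gives f = -0.039062, negative; keep [0.75, 1]
x = 0.875 gives f = 2.518066, positive; keep [0.75, 0.875]
x = 0.8125 gives f = 1.1341, positive; keep [0.75, 0.8125]
x = 0.78125 gives f = 0.5224, positive; keep [0.75, 0.78125]
x = 0.765625 gives f = 0.2355, positive; keep [0.75, 0.765625]

--++++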